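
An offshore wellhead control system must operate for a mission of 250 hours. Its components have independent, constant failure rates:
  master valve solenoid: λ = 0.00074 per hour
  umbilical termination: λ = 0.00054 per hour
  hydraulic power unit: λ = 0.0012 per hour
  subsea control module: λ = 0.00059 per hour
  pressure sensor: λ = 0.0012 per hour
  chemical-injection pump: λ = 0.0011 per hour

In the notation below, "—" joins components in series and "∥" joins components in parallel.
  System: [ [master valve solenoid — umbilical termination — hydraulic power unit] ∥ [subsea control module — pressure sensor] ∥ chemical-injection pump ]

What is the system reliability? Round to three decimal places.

0.960

R(master valve solenoid) = exp(−0.00074 × 250) = 0.83110
R(umbilical termination) = exp(−0.00054 × 250) = 0.87372
R(hydraulic power unit) = exp(−0.0012 × 250) = 0.74082
R(subsea control module) = exp(−0.00059 × 250) = 0.86286
R(pressure sensor) = exp(−0.0012 × 250) = 0.74082
R(chemical-injection pump) = exp(−0.0011 × 250) = 0.75957
Series (master valve solenoid, umbilical termination, and hydraulic power unit): 0.83110 × 0.87372 × 0.74082 = 0.53795
Series (subsea control module and pressure sensor): 0.86286 × 0.74082 = 0.63922
Parallel ([0.53795], [0.63922], and chemical-injection pump): 1 − (1 − 0.53795)(1 − 0.63922)(1 − 0.75957) = 0.960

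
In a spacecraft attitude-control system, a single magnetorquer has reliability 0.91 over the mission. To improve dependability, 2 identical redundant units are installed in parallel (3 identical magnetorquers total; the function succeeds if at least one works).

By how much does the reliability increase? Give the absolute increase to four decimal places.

R_before = 0.91
R_after = 1 − (1 − 0.91)^3 = 0.9993
ΔR = 0.9993 − 0.91 = 0.0893

0.0893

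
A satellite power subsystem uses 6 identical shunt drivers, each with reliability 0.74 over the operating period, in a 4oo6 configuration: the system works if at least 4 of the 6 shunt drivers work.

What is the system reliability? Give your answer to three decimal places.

R = Σ_{i=4}^{6} C(6,i) p^i (1−p)^{6−i} with p = 0.74
C(6,4)·0.74^4·0.26^2 = 0.30406
C(6,5)·0.74^5·0.26^1 = 0.34617
C(6,6)·0.74^6·0.26^0 = 0.16421
Sum = 0.814

0.814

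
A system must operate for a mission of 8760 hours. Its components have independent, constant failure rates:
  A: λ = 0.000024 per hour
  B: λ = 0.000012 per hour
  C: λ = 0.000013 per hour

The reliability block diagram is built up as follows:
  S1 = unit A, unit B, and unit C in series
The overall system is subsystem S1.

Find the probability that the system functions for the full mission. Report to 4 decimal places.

R(A) = exp(−0.000024 × 8760) = 0.810390
R(B) = exp(−0.000012 × 8760) = 0.900216
R(C) = exp(−0.000013 × 8760) = 0.892365
Series (A, B, and C): 0.810390 × 0.900216 × 0.892365 = 0.6510

0.6510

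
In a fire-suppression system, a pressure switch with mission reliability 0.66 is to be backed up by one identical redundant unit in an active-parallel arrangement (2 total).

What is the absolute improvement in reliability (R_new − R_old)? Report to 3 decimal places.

0.224

R_before = 0.66
R_after = 1 − (1 − 0.66)^2 = 0.884
ΔR = 0.884 − 0.66 = 0.224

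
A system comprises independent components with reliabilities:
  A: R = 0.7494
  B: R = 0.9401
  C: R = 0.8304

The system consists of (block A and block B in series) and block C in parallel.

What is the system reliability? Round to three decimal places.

Series (A and B): 0.74940 × 0.94010 = 0.70451
Parallel ([0.70451] and C): 1 − (1 − 0.70451)(1 − 0.83040) = 0.950

0.950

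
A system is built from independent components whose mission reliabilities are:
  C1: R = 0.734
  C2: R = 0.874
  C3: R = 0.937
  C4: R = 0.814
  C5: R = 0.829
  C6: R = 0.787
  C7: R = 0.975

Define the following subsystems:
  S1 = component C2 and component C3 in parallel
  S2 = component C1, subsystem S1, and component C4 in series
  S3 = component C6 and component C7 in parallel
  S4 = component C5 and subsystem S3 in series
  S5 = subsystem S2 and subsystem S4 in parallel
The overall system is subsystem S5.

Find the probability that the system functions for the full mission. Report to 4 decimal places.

Parallel (C2 and C3): 1 − (1 − 0.874000)(1 − 0.937000) = 0.992062
Series (C1, [0.992062], and C4): 0.734000 × 0.992062 × 0.814000 = 0.592733
Parallel (C6 and C7): 1 − (1 − 0.787000)(1 − 0.975000) = 0.994675
Series (C5 and [0.994675]): 0.829000 × 0.994675 = 0.824586
Parallel ([0.592733] and [0.824586]): 1 − (1 − 0.592733)(1 − 0.824586) = 0.9286

0.9286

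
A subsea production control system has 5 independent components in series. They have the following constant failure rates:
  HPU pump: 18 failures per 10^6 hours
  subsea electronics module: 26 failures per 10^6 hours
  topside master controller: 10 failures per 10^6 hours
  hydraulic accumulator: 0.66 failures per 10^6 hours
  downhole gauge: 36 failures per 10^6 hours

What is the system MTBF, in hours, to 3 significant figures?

Series of exponential components: λ_sys = Σ λ_i
λ_sys = 0.000018 + 0.000026 + 0.000010 + 0.00000066 + 0.000036 = 9.0660e-05 /h
MTBF = 1 / λ_sys = 11000 h

11000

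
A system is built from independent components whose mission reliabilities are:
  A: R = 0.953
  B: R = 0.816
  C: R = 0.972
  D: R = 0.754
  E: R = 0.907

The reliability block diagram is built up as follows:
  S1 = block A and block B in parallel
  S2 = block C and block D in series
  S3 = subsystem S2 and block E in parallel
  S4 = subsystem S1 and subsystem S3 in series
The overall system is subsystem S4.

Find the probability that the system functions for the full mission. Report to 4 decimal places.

0.9667

Parallel (A and B): 1 − (1 − 0.953000)(1 − 0.816000) = 0.991352
Series (C and D): 0.972000 × 0.754000 = 0.732888
Parallel ([0.732888] and E): 1 − (1 − 0.732888)(1 − 0.907000) = 0.975159
Series ([0.991352] and [0.975159]): 0.991352 × 0.975159 = 0.9667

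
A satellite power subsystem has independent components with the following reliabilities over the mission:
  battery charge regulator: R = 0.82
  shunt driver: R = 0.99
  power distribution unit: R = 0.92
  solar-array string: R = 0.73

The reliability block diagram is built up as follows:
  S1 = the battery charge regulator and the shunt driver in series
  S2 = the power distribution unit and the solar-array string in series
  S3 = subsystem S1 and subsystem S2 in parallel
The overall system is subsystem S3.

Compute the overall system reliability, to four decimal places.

0.9382

Series (battery charge regulator and shunt driver): 0.820000 × 0.990000 = 0.811800
Series (power distribution unit and solar-array string): 0.920000 × 0.730000 = 0.671600
Parallel ([0.811800] and [0.671600]): 1 − (1 − 0.811800)(1 − 0.671600) = 0.9382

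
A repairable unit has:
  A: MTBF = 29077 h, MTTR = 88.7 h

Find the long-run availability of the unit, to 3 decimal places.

A(A) = MTBF/(MTBF+MTTR) = 29077/(29077+88.7) = 0.997

0.997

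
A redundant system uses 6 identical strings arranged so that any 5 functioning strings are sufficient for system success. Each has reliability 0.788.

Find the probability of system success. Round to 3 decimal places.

0.626

R = Σ_{i=5}^{6} C(6,i) p^i (1−p)^{6−i} with p = 0.788
C(6,5)·0.788^5·0.212^1 = 0.38647
C(6,6)·0.788^6·0.212^0 = 0.23942
Sum = 0.626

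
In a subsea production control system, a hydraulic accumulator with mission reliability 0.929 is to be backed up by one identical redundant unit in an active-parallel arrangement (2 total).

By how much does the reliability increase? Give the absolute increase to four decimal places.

R_before = 0.929
R_after = 1 − (1 − 0.929)^2 = 0.9950
ΔR = 0.9950 − 0.929 = 0.0660

0.0660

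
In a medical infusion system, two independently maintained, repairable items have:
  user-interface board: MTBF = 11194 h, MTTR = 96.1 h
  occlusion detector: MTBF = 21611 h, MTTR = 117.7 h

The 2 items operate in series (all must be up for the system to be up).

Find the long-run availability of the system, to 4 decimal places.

A(user-interface board) = MTBF/(MTBF+MTTR) = 11194/(11194+96.1) = 0.991488
A(occlusion detector) = MTBF/(MTBF+MTTR) = 21611/(21611+117.7) = 0.994583
Series availability: 0.991488 × 0.994583 = 0.9861

0.9861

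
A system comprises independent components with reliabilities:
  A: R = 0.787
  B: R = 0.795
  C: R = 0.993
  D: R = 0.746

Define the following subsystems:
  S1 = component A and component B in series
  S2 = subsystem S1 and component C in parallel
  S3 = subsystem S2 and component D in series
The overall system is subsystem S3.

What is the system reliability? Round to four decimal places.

Series (A and B): 0.787000 × 0.795000 = 0.625665
Parallel ([0.625665] and C): 1 − (1 − 0.625665)(1 − 0.993000) = 0.997380
Series ([0.997380] and D): 0.997380 × 0.746000 = 0.7440

0.7440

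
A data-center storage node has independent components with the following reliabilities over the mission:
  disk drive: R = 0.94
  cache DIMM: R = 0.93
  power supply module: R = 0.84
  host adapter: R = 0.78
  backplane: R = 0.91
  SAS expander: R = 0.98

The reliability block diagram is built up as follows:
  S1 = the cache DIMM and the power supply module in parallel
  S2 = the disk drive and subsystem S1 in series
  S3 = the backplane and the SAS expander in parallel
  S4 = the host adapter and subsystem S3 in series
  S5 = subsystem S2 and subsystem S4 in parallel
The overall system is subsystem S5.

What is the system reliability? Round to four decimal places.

Parallel (cache DIMM and power supply module): 1 − (1 − 0.930000)(1 − 0.840000) = 0.988800
Series (disk drive and [0.988800]): 0.940000 × 0.988800 = 0.929472
Parallel (backplane and SAS expander): 1 − (1 − 0.910000)(1 − 0.980000) = 0.998200
Series (host adapter and [0.998200]): 0.780000 × 0.998200 = 0.778596
Parallel ([0.929472] and [0.778596]): 1 − (1 − 0.929472)(1 − 0.778596) = 0.9844

0.9844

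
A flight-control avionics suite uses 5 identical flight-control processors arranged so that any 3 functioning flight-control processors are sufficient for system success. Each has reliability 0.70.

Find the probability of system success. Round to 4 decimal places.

R = Σ_{i=3}^{5} C(5,i) p^i (1−p)^{5−i} with p = 0.70
C(5,3)·0.70^3·0.30^2 = 0.308700
C(5,4)·0.70^4·0.30^1 = 0.360150
C(5,5)·0.70^5·0.30^0 = 0.168070
Sum = 0.8369

0.8369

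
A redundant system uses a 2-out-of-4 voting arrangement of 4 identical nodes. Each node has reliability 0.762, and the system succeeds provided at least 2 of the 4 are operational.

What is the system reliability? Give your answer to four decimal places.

R = Σ_{i=2}^{4} C(4,i) p^i (1−p)^{4−i} with p = 0.762
C(4,2)·0.762^2·0.238^2 = 0.197340
C(4,3)·0.762^3·0.238^1 = 0.421213
C(4,4)·0.762^4·0.238^0 = 0.337147
Sum = 0.9557

0.9557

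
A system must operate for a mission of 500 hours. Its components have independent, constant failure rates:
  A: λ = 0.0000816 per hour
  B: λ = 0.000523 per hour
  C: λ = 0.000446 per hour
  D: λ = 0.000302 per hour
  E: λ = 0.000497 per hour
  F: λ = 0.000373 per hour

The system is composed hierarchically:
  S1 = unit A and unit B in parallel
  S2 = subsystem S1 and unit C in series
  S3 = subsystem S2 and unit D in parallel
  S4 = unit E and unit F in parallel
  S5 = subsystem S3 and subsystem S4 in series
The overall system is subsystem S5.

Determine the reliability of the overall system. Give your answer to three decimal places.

0.935

R(A) = exp(−0.0000816 × 500) = 0.96002
R(B) = exp(−0.000523 × 500) = 0.76990
R(C) = exp(−0.000446 × 500) = 0.80011
R(D) = exp(−0.000302 × 500) = 0.85985
R(E) = exp(−0.000497 × 500) = 0.77997
R(F) = exp(−0.000373 × 500) = 0.82986
Parallel (A and B): 1 − (1 − 0.96002)(1 − 0.76990) = 0.99080
Series ([0.99080] and C): 0.99080 × 0.80011 = 0.79275
Parallel ([0.79275] and D): 1 − (1 − 0.79275)(1 − 0.85985) = 0.97095
Parallel (E and F): 1 − (1 − 0.77997)(1 − 0.82986) = 0.96256
Series ([0.97095] and [0.96256]): 0.97095 × 0.96256 = 0.935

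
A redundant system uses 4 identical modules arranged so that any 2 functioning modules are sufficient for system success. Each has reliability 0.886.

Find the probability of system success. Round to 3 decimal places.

0.995

R = Σ_{i=2}^{4} C(4,i) p^i (1−p)^{4−i} with p = 0.886
C(4,2)·0.886^2·0.114^2 = 0.06121
C(4,3)·0.886^3·0.114^1 = 0.31715
C(4,4)·0.886^4·0.114^0 = 0.61622
Sum = 0.995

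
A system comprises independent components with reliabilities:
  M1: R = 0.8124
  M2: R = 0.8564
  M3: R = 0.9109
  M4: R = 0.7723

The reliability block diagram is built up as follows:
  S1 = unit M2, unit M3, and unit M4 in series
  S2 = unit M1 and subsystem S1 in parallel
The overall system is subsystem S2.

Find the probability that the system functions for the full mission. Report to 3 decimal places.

0.925

Series (M2, M3, and M4): 0.85640 × 0.91090 × 0.77230 = 0.60247
Parallel (M1 and [0.60247]): 1 − (1 − 0.81240)(1 − 0.60247) = 0.925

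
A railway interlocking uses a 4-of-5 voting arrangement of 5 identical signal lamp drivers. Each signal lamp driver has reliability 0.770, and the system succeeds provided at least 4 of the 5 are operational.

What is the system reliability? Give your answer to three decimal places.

0.675

R = Σ_{i=4}^{5} C(5,i) p^i (1−p)^{5−i} with p = 0.770
C(5,4)·0.770^4·0.230^1 = 0.40426
C(5,5)·0.770^5·0.230^0 = 0.27068
Sum = 0.675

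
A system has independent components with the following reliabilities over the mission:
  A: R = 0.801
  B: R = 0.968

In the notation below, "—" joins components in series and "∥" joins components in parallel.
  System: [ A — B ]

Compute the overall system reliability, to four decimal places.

0.7754

Series (A and B): 0.801000 × 0.968000 = 0.7754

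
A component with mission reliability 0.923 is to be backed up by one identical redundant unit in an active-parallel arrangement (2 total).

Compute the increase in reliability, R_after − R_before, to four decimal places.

R_before = 0.923
R_after = 1 − (1 − 0.923)^2 = 0.9941
ΔR = 0.9941 − 0.923 = 0.0711

0.0711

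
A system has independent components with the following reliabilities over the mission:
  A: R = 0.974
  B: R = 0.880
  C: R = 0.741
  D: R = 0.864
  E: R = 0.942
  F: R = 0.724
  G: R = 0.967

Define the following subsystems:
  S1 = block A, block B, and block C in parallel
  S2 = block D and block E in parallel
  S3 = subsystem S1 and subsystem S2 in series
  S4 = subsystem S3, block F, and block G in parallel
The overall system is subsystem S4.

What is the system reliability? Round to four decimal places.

0.9999

Parallel (A, B, and C): 1 − (1 − 0.974000)(1 − 0.880000)(1 − 0.741000) = 0.999192
Parallel (D and E): 1 − (1 − 0.864000)(1 − 0.942000) = 0.992112
Series ([0.999192] and [0.992112]): 0.999192 × 0.992112 = 0.991310
Parallel ([0.991310], F, and G): 1 − (1 − 0.991310)(1 − 0.724000)(1 − 0.967000) = 0.9999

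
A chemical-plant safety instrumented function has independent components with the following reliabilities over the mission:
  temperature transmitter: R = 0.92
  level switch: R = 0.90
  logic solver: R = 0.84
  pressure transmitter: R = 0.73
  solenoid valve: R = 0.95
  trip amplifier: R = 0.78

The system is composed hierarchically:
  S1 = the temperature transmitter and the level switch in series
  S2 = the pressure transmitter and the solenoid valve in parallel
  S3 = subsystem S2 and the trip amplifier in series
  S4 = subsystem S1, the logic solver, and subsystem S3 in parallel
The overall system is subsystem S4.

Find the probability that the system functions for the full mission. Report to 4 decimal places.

0.9937

Series (temperature transmitter and level switch): 0.920000 × 0.900000 = 0.828000
Parallel (pressure transmitter and solenoid valve): 1 − (1 − 0.730000)(1 − 0.950000) = 0.986500
Series ([0.986500] and trip amplifier): 0.986500 × 0.780000 = 0.769470
Parallel ([0.828000], logic solver, and [0.769470]): 1 − (1 − 0.828000)(1 − 0.840000)(1 − 0.769470) = 0.9937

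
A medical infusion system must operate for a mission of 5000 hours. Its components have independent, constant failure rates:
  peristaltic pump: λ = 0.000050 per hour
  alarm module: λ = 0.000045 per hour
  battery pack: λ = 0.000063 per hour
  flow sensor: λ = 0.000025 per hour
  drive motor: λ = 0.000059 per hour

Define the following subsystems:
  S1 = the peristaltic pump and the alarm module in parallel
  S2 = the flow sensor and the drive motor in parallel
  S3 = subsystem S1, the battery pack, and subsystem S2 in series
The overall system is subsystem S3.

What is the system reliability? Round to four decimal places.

0.6763

R(peristaltic pump) = exp(−0.000050 × 5000) = 0.778801
R(alarm module) = exp(−0.000045 × 5000) = 0.798516
R(battery pack) = exp(−0.000063 × 5000) = 0.729789
R(flow sensor) = exp(−0.000025 × 5000) = 0.882497
R(drive motor) = exp(−0.000059 × 5000) = 0.744532
Parallel (peristaltic pump and alarm module): 1 − (1 − 0.778801)(1 − 0.798516) = 0.955432
Parallel (flow sensor and drive motor): 1 − (1 − 0.882497)(1 − 0.744532) = 0.969982
Series ([0.955432], battery pack, and [0.969982]): 0.955432 × 0.729789 × 0.969982 = 0.6763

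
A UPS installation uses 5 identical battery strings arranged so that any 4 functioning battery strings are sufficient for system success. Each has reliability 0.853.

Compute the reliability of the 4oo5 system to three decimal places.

R = Σ_{i=4}^{5} C(5,i) p^i (1−p)^{5−i} with p = 0.853
C(5,4)·0.853^4·0.147^1 = 0.38912
C(5,5)·0.853^5·0.147^0 = 0.45159
Sum = 0.841

0.841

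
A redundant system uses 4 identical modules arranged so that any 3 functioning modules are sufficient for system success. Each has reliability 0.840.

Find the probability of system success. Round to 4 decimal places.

R = Σ_{i=3}^{4} C(4,i) p^i (1−p)^{4−i} with p = 0.840
C(4,3)·0.840^3·0.160^1 = 0.379331
C(4,4)·0.840^4·0.160^0 = 0.497871
Sum = 0.8772

0.8772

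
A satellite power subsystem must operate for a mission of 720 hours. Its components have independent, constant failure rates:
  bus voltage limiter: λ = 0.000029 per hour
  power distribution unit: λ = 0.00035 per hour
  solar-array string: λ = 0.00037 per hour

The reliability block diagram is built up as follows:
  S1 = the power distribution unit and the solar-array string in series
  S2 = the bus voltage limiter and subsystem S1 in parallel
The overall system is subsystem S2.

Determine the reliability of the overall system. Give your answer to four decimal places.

R(bus voltage limiter) = exp(−0.000029 × 720) = 0.979336
R(power distribution unit) = exp(−0.00035 × 720) = 0.777245
R(solar-array string) = exp(−0.00037 × 720) = 0.766133
Series (power distribution unit and solar-array string): 0.777245 × 0.766133 = 0.595473
Parallel (bus voltage limiter and [0.595473]): 1 − (1 − 0.979336)(1 − 0.595473) = 0.9916

0.9916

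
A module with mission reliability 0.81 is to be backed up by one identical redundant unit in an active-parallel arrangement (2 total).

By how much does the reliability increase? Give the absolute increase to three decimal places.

0.154

R_before = 0.81
R_after = 1 − (1 − 0.81)^2 = 0.964
ΔR = 0.964 − 0.81 = 0.154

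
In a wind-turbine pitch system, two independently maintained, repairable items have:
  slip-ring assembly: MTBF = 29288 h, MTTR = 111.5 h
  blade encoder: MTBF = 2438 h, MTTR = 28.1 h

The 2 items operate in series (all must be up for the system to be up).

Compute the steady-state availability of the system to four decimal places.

0.9849

A(slip-ring assembly) = MTBF/(MTBF+MTTR) = 29288/(29288+111.5) = 0.996207
A(blade encoder) = MTBF/(MTBF+MTTR) = 2438/(2438+28.1) = 0.988605
Series availability: 0.996207 × 0.988605 = 0.9849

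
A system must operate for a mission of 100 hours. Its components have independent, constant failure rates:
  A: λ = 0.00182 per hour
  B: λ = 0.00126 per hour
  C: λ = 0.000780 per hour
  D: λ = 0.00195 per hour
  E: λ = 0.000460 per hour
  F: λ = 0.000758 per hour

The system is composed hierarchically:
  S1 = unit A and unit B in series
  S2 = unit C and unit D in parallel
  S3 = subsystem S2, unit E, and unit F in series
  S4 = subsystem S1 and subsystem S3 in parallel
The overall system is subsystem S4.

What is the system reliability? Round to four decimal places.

R(A) = exp(−0.00182 × 100) = 0.833601
R(B) = exp(−0.00126 × 100) = 0.881615
R(C) = exp(−0.000780 × 100) = 0.924964
R(D) = exp(−0.00195 × 100) = 0.822835
R(E) = exp(−0.000460 × 100) = 0.955042
R(F) = exp(−0.000758 × 100) = 0.927002
Series (A and B): 0.833601 × 0.881615 = 0.734915
Parallel (C and D): 1 − (1 − 0.924964)(1 − 0.822835) = 0.986706
Series ([0.986706], E, and F): 0.986706 × 0.955042 × 0.927002 = 0.873556
Parallel ([0.734915] and [0.873556]): 1 − (1 − 0.734915)(1 − 0.873556) = 0.9665

0.9665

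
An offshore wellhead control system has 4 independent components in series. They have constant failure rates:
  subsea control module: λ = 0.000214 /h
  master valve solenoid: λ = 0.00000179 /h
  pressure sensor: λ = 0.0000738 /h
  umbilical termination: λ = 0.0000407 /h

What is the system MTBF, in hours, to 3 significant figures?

3030

Series of exponential components: λ_sys = Σ λ_i
λ_sys = 0.000214 + 0.00000179 + 0.0000738 + 0.0000407 = 3.3029e-04 /h
MTBF = 1 / λ_sys = 3030 h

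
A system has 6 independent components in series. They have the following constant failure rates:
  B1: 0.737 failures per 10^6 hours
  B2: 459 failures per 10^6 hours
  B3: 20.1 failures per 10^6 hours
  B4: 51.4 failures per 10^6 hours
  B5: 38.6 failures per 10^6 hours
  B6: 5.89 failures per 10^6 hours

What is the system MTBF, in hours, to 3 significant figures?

1740

Series of exponential components: λ_sys = Σ λ_i
λ_sys = 0.000000737 + 0.000459 + 0.0000201 + 0.0000514 + 0.0000386 + 0.00000589 = 5.7573e-04 /h
MTBF = 1 / λ_sys = 1740 h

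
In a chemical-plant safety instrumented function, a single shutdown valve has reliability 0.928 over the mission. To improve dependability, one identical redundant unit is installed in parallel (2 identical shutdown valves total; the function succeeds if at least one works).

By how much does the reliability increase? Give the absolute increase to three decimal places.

0.067

R_before = 0.928
R_after = 1 − (1 − 0.928)^2 = 0.995
ΔR = 0.995 − 0.928 = 0.067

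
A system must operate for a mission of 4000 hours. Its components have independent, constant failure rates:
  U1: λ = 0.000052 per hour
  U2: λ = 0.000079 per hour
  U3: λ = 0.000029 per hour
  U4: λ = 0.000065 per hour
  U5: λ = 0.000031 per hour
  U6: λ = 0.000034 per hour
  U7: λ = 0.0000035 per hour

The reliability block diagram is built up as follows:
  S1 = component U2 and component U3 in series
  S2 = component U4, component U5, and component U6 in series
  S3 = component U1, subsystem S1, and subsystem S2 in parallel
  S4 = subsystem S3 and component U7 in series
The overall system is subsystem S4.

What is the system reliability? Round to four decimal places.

0.9598

R(U1) = exp(−0.000052 × 4000) = 0.812207
R(U2) = exp(−0.000079 × 4000) = 0.729059
R(U3) = exp(−0.000029 × 4000) = 0.890475
R(U4) = exp(−0.000065 × 4000) = 0.771052
R(U5) = exp(−0.000031 × 4000) = 0.883380
R(U6) = exp(−0.000034 × 4000) = 0.872843
R(U7) = exp(−0.0000035 × 4000) = 0.986098
Series (U2 and U3): 0.729059 × 0.890475 = 0.649209
Series (U4, U5, and U6): 0.771052 × 0.883380 × 0.872843 = 0.594521
Parallel (U1, [0.649209], and [0.594521]): 1 − (1 − 0.812207)(1 − 0.649209)(1 − 0.594521) = 0.973289
Series ([0.973289] and U7): 0.973289 × 0.986098 = 0.9598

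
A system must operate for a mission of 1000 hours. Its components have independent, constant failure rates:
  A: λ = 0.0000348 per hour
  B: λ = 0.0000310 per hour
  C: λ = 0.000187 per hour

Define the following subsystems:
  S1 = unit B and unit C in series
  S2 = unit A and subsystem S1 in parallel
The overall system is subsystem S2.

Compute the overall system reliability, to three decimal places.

R(A) = exp(−0.0000348 × 1000) = 0.96580
R(B) = exp(−0.0000310 × 1000) = 0.96948
R(C) = exp(−0.000187 × 1000) = 0.82944
Series (B and C): 0.96948 × 0.82944 = 0.80413
Parallel (A and [0.80413]): 1 − (1 − 0.96580)(1 − 0.80413) = 0.993

0.993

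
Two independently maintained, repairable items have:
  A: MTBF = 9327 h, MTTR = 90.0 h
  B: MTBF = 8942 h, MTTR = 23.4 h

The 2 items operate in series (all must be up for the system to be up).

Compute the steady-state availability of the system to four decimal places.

A(A) = MTBF/(MTBF+MTTR) = 9327/(9327+90.0) = 0.990443
A(B) = MTBF/(MTBF+MTTR) = 8942/(8942+23.4) = 0.997390
Series availability: 0.990443 × 0.997390 = 0.9879

0.9879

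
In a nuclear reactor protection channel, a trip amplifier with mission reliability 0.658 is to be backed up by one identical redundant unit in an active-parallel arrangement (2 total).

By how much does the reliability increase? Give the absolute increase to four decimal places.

R_before = 0.658
R_after = 1 − (1 − 0.658)^2 = 0.8830
ΔR = 0.8830 − 0.658 = 0.2250

0.2250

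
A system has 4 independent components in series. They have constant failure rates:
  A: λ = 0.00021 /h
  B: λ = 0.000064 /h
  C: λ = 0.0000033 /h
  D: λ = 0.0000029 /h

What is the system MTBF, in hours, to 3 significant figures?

Series of exponential components: λ_sys = Σ λ_i
λ_sys = 0.00021 + 0.000064 + 0.0000033 + 0.0000029 = 2.8020e-04 /h
MTBF = 1 / λ_sys = 3570 h

3570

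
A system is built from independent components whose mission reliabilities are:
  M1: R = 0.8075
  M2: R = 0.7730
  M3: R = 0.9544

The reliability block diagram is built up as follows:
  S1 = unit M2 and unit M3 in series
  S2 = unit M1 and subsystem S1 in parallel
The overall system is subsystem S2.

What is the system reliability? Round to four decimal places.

Series (M2 and M3): 0.773000 × 0.954400 = 0.737751
Parallel (M1 and [0.737751]): 1 − (1 − 0.807500)(1 − 0.737751) = 0.9495

0.9495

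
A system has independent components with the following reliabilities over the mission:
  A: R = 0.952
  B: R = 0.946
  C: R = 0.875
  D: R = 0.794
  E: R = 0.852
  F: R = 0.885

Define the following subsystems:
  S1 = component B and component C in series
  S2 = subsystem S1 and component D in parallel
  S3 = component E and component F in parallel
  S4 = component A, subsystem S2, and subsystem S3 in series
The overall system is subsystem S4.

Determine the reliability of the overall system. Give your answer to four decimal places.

Series (B and C): 0.946000 × 0.875000 = 0.827750
Parallel ([0.827750] and D): 1 − (1 − 0.827750)(1 − 0.794000) = 0.964517
Parallel (E and F): 1 − (1 − 0.852000)(1 − 0.885000) = 0.982980
Series (A, [0.964517], and [0.982980]): 0.952000 × 0.964517 × 0.982980 = 0.9026

0.9026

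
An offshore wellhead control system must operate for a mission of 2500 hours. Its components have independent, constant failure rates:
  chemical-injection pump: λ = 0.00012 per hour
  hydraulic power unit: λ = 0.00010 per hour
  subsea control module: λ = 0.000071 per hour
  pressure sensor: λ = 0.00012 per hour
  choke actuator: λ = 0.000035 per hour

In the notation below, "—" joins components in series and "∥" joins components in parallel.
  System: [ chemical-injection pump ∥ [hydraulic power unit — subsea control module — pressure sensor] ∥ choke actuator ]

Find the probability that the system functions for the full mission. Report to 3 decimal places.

R(chemical-injection pump) = exp(−0.00012 × 2500) = 0.74082
R(hydraulic power unit) = exp(−0.00010 × 2500) = 0.77880
R(subsea control module) = exp(−0.000071 × 2500) = 0.83736
R(pressure sensor) = exp(−0.00012 × 2500) = 0.74082
R(choke actuator) = exp(−0.000035 × 2500) = 0.91622
Series (hydraulic power unit, subsea control module, and pressure sensor): 0.77880 × 0.83736 × 0.74082 = 0.48312
Parallel (chemical-injection pump, [0.48312], and choke actuator): 1 − (1 − 0.74082)(1 − 0.48312)(1 − 0.91622) = 0.989

0.989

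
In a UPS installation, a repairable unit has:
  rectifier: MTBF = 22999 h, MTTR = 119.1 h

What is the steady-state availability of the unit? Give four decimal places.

A(rectifier) = MTBF/(MTBF+MTTR) = 22999/(22999+119.1) = 0.9948

0.9948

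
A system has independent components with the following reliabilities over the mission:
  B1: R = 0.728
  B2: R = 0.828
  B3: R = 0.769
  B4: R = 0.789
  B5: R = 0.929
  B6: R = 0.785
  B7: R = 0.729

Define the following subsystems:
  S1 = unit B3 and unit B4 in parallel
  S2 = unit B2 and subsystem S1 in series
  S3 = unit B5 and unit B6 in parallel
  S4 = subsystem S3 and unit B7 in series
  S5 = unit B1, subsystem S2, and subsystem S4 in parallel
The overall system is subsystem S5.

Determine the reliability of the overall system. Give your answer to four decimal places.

Parallel (B3 and B4): 1 − (1 − 0.769000)(1 − 0.789000) = 0.951259
Series (B2 and [0.951259]): 0.828000 × 0.951259 = 0.787642
Parallel (B5 and B6): 1 − (1 − 0.929000)(1 − 0.785000) = 0.984735
Series ([0.984735] and B7): 0.984735 × 0.729000 = 0.717872
Parallel (B1, [0.787642], and [0.717872]): 1 − (1 − 0.728000)(1 − 0.787642)(1 − 0.717872) = 0.9837

0.9837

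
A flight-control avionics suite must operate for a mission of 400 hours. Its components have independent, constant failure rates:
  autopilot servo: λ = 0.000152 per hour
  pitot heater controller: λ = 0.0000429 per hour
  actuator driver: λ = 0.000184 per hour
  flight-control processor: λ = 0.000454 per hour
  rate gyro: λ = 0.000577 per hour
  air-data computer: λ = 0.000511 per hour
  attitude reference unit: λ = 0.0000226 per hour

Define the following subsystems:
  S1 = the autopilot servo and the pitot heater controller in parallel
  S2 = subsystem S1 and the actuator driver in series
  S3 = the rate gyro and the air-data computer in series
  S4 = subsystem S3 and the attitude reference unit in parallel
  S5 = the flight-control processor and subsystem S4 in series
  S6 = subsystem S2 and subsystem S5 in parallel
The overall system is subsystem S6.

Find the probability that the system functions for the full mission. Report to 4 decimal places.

0.9879

R(autopilot servo) = exp(−0.000152 × 400) = 0.941011
R(pitot heater controller) = exp(−0.0000429 × 400) = 0.982986
R(actuator driver) = exp(−0.000184 × 400) = 0.929043
R(flight-control processor) = exp(−0.000454 × 400) = 0.833935
R(rate gyro) = exp(−0.000577 × 400) = 0.793898
R(air-data computer) = exp(−0.000511 × 400) = 0.815136
R(attitude reference unit) = exp(−0.0000226 × 400) = 0.991001
Parallel (autopilot servo and pitot heater controller): 1 − (1 − 0.941011)(1 − 0.982986) = 0.998996
Series ([0.998996] and actuator driver): 0.998996 × 0.929043 = 0.928110
Series (rate gyro and air-data computer): 0.793898 × 0.815136 = 0.647135
Parallel ([0.647135] and attitude reference unit): 1 − (1 − 0.647135)(1 − 0.991001) = 0.996825
Series (flight-control processor and [0.996825]): 0.833935 × 0.996825 = 0.831287
Parallel ([0.928110] and [0.831287]): 1 − (1 − 0.928110)(1 − 0.831287) = 0.9879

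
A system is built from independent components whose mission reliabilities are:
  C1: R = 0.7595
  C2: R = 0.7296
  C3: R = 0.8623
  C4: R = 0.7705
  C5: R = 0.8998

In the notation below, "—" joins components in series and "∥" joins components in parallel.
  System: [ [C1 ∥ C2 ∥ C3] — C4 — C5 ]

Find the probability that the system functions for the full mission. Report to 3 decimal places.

Parallel (C1, C2, and C3): 1 − (1 − 0.75950)(1 − 0.72960)(1 − 0.86230) = 0.99105
Series ([0.99105], C4, and C5): 0.99105 × 0.77050 × 0.89980 = 0.687

0.687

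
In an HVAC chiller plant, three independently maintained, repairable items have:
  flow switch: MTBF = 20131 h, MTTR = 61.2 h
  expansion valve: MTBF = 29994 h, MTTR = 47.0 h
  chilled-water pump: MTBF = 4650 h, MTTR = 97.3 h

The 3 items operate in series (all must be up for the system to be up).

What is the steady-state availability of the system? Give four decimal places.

0.9750

A(flow switch) = MTBF/(MTBF+MTTR) = 20131/(20131+61.2) = 0.996969
A(expansion valve) = MTBF/(MTBF+MTTR) = 29994/(29994+47.0) = 0.998435
A(chilled-water pump) = MTBF/(MTBF+MTTR) = 4650/(4650+97.3) = 0.979504
Series availability: 0.996969 × 0.998435 × 0.979504 = 0.9750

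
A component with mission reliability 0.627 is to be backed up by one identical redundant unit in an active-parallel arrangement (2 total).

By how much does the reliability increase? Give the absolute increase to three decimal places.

0.234

R_before = 0.627
R_after = 1 − (1 − 0.627)^2 = 0.861
ΔR = 0.861 − 0.627 = 0.234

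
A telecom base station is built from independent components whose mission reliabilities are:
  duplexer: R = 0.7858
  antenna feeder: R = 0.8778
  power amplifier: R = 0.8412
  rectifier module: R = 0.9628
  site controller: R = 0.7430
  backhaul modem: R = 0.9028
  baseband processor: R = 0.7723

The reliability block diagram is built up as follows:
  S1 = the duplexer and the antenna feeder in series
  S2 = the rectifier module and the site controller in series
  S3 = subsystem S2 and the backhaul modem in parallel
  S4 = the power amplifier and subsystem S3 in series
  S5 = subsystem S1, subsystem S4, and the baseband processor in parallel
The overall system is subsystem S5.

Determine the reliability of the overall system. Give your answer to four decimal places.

Series (duplexer and antenna feeder): 0.785800 × 0.877800 = 0.689775
Series (rectifier module and site controller): 0.962800 × 0.743000 = 0.715360
Parallel ([0.715360] and backhaul modem): 1 − (1 − 0.715360)(1 − 0.902800) = 0.972333
Series (power amplifier and [0.972333]): 0.841200 × 0.972333 = 0.817927
Parallel ([0.689775], [0.817927], and baseband processor): 1 − (1 − 0.689775)(1 − 0.817927)(1 − 0.772300) = 0.9871

0.9871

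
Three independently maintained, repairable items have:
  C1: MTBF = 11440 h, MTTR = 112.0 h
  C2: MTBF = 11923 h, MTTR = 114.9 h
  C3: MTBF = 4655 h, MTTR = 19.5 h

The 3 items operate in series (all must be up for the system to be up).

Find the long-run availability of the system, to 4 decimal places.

A(C1) = MTBF/(MTBF+MTTR) = 11440/(11440+112.0) = 0.990305
A(C2) = MTBF/(MTBF+MTTR) = 11923/(11923+114.9) = 0.990455
A(C3) = MTBF/(MTBF+MTTR) = 4655/(4655+19.5) = 0.995828
Series availability: 0.990305 × 0.990455 × 0.995828 = 0.9768

0.9768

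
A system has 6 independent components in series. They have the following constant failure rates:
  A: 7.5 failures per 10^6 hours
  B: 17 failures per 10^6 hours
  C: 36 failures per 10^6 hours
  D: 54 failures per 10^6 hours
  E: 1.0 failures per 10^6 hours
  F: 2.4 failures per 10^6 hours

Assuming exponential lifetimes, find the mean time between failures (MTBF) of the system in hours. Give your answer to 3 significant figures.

Series of exponential components: λ_sys = Σ λ_i
λ_sys = 0.0000075 + 0.000017 + 0.000036 + 0.000054 + 0.0000010 + 0.0000024 = 1.1790e-04 /h
MTBF = 1 / λ_sys = 8480 h

8480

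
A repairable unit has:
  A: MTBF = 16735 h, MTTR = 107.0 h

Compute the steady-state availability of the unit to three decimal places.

0.994

A(A) = MTBF/(MTBF+MTTR) = 16735/(16735+107.0) = 0.994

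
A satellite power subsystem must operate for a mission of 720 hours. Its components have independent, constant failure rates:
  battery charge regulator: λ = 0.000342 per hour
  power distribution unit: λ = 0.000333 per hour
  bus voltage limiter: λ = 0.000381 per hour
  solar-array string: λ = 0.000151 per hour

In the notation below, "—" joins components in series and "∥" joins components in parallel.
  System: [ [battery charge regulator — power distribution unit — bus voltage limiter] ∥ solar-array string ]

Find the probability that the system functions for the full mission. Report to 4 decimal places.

R(battery charge regulator) = exp(−0.000342 × 720) = 0.781735
R(power distribution unit) = exp(−0.000333 × 720) = 0.786817
R(bus voltage limiter) = exp(−0.000381 × 720) = 0.760089
R(solar-array string) = exp(−0.000151 × 720) = 0.896982
Series (battery charge regulator, power distribution unit, and bus voltage limiter): 0.781735 × 0.786817 × 0.760089 = 0.467517
Parallel ([0.467517] and solar-array string): 1 − (1 − 0.467517)(1 − 0.896982) = 0.9451

0.9451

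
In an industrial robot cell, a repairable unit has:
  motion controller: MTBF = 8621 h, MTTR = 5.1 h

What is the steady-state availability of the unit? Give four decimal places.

A(motion controller) = MTBF/(MTBF+MTTR) = 8621/(8621+5.1) = 0.9994

0.9994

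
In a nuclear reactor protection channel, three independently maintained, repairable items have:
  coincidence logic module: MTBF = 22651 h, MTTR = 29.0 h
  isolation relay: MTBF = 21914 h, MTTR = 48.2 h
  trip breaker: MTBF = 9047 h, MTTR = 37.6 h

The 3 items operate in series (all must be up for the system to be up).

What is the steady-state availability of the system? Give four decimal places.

A(coincidence logic module) = MTBF/(MTBF+MTTR) = 22651/(22651+29.0) = 0.998721
A(isolation relay) = MTBF/(MTBF+MTTR) = 21914/(21914+48.2) = 0.997805
A(trip breaker) = MTBF/(MTBF+MTTR) = 9047/(9047+37.6) = 0.995861
Series availability: 0.998721 × 0.997805 × 0.995861 = 0.9924

0.9924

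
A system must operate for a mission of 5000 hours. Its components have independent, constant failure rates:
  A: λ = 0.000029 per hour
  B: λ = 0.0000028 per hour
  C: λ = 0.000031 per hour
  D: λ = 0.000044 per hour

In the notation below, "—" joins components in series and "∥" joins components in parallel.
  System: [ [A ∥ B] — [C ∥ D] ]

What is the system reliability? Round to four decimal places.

R(A) = exp(−0.000029 × 5000) = 0.865022
R(B) = exp(−0.0000028 × 5000) = 0.986098
R(C) = exp(−0.000031 × 5000) = 0.856415
R(D) = exp(−0.000044 × 5000) = 0.802519
Parallel (A and B): 1 − (1 − 0.865022)(1 − 0.986098) = 0.998124
Parallel (C and D): 1 − (1 − 0.856415)(1 − 0.802519) = 0.971645
Series ([0.998124] and [0.971645]): 0.998124 × 0.971645 = 0.9698

0.9698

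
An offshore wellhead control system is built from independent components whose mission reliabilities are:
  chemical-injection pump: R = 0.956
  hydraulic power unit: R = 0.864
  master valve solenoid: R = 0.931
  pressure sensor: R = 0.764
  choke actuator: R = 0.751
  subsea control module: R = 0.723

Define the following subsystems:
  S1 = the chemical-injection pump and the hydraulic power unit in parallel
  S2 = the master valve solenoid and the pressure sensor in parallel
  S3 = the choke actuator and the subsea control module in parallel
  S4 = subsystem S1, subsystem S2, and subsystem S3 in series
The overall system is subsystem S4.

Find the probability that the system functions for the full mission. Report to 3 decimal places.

Parallel (chemical-injection pump and hydraulic power unit): 1 − (1 − 0.95600)(1 − 0.86400) = 0.99402
Parallel (master valve solenoid and pressure sensor): 1 − (1 − 0.93100)(1 − 0.76400) = 0.98372
Parallel (choke actuator and subsea control module): 1 − (1 − 0.75100)(1 − 0.72300) = 0.93103
Series ([0.99402], [0.98372], and [0.93103]): 0.99402 × 0.98372 × 0.93103 = 0.910

0.910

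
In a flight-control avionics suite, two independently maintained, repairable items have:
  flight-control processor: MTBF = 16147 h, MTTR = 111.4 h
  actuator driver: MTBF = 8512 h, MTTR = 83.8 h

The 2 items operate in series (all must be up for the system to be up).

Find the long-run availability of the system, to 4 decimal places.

0.9835

A(flight-control processor) = MTBF/(MTBF+MTTR) = 16147/(16147+111.4) = 0.993148
A(actuator driver) = MTBF/(MTBF+MTTR) = 8512/(8512+83.8) = 0.990251
Series availability: 0.993148 × 0.990251 = 0.9835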